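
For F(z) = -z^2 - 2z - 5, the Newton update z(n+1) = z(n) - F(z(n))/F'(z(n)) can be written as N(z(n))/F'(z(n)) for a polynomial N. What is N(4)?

F'(z) = -2z - 2.
N(z) = z·F'(z) - F(z) = z·(-2z - 2) - (-z^2 - 2z - 5) = -z^2 + 5.
N(4) = -11.

-11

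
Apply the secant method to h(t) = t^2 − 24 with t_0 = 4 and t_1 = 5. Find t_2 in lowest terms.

44/9

h(4) = −8, h(5) = 1. t_2 = 5 − 1·(5 − 4)/(1 − (−8)) = 44/9.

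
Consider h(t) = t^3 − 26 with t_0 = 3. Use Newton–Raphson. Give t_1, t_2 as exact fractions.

h'(t) = 3t^2.
h(3) = 1, h'(3) = 27, so t_1 = 3 − 1/27 = 80/27.
h(80/27) = 242/19683, h'(80/27) = 6400/243, so t_2 = (80/27) − (242/19683)/(6400/243) = 767879/259200.

t_1 = 80/27, t_2 = 767879/259200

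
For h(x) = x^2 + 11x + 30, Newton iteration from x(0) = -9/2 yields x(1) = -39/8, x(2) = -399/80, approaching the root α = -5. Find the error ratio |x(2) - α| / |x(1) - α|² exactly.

x(1) - α = -39/8 - (-5) = -39/8 + 5 = 1/8, so |x(1) - α| = 1/8.
x(2) - α = -399/80 - (-5) = -399/80 + 5 = 1/80, so |x(2) - α| = 1/80.
|x(1) - α|² = 1/64.
Ratio = (1/80) / (1/64) = 4/5.

4/5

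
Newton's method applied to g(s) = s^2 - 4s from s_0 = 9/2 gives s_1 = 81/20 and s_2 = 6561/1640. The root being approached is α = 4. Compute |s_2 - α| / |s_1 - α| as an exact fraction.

1/82

s_1 - α = 81/20 - 4 = 1/20, so |s_1 - α| = 1/20.
s_2 - α = 6561/1640 - 4 = 1/1640, so |s_2 - α| = 1/1640.
Ratio = (1/1640) / (1/20) = 1/82.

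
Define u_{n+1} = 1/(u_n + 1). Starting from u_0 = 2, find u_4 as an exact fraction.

u_1 = 1/(2 + 1) = 1/3.
u_2 = 1/(1/3 + 1) = 3/4.
u_3 = 1/(3/4 + 1) = 4/7.
u_4 = 1/(4/7 + 1) = 7/11.

7/11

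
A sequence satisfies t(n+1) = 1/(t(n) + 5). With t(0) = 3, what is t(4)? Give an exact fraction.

t(1) = 1/(3 + 5) = 1/8.
t(2) = 1/(1/8 + 5) = 8/41.
t(3) = 1/(8/41 + 5) = 41/213.
t(4) = 1/(41/213 + 5) = 213/1106.

213/1106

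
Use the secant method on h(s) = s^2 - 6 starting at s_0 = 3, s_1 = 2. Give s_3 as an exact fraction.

27/11

h(3) = 3, h(2) = -2. s_2 = 2 - (-2)·(2 - 3)/((-2) - 3) = 12/5.
h(2) = -2, h(12/5) = -6/25. s_3 = (12/5) - (-6/25)·((12/5) - 2)/((-6/25) - (-2)) = 27/11.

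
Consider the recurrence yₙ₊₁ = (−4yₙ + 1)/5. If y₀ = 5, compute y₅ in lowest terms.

y₁ = (−4·5 + 1)/5 = −19/5.
y₂ = (−4·(−19/5) + 1)/5 = 81/25.
y₃ = (−4·(81/25) + 1)/5 = −299/125.
y₄ = (−4·(−299/125) + 1)/5 = 1321/625.
y₅ = (−4·(1321/625) + 1)/5 = −4659/3125.

−4659/3125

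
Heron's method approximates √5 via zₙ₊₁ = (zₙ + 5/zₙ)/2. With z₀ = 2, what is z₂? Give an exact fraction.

z₁ = (2 + 5/2)/2 = 9/4.
z₂ = (9/4 + 5/(9/4))/2 = 161/72.

161/72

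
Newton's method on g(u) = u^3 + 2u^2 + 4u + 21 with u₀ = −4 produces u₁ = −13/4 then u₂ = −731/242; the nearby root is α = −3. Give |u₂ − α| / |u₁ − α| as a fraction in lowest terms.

10/121

u₁ − α = −13/4 − (−3) = −13/4 + 3 = −1/4, so |u₁ − α| = 1/4.
u₂ − α = −731/242 − (−3) = −731/242 + 3 = −5/242, so |u₂ − α| = 5/242.
Ratio = (5/242) / (1/4) = 10/121.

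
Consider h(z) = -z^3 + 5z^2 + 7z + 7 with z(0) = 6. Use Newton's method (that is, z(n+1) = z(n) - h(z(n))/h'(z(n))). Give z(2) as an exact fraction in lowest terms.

511400/81303

h'(z) = -3z^2 + 10z + 7.
h(6) = 13, h'(6) = -41, so z(1) = 6 - 13/(-41) = 259/41.
h(259/41) = -92274/68921, h'(259/41) = -83286/1681, so z(2) = (259/41) - (-92274/68921)/(-83286/1681) = 511400/81303.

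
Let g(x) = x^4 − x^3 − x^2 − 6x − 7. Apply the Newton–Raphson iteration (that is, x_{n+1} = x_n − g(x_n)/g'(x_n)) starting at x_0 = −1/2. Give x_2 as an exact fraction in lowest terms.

g'(x) = 4x^3 − 3x^2 − 2x − 6.
g(−1/2) = −65/16, g'(−1/2) = −25/4, so x_1 = (−1/2) − (−65/16)/(−25/4) = −23/20.
g(−23/20) = 295581/160000, g'(−23/20) = −13751/1000, so x_2 = (−23/20) − (295581/160000)/(−13751/1000) = −2234603/2200160.

−2234603/2200160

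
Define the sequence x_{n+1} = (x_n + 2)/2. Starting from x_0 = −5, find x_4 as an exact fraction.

x_1 = ((−5) + 2)/2 = −3/2.
x_2 = ((−3/2) + 2)/2 = 1/4.
x_3 = ((1/4) + 2)/2 = 9/8.
x_4 = ((9/8) + 2)/2 = 25/16.

25/16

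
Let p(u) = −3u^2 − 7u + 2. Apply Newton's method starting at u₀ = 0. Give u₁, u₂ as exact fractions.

u₁ = 2/7, u₂ = 110/427

p'(u) = −6u − 7.
p(0) = 2, p'(0) = −7, so u₁ = 0 − 2/(−7) = 2/7.
p(2/7) = −12/49, p'(2/7) = −61/7, so u₂ = (2/7) − (−12/49)/(−61/7) = 110/427.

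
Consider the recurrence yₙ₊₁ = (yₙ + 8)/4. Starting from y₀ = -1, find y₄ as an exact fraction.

y₁ = ((-1) + 8)/4 = 7/4.
y₂ = ((7/4) + 8)/4 = 39/16.
y₃ = ((39/16) + 8)/4 = 167/64.
y₄ = ((167/64) + 8)/4 = 679/256.

679/256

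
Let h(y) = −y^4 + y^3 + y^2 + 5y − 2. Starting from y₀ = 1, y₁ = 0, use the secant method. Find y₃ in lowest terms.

27/73

h(1) = 4, h(0) = −2. y₂ = 0 − (−2)·(0 − 1)/((−2) − 4) = 1/3.
h(0) = −2, h(1/3) = −16/81. y₃ = (1/3) − (−16/81)·((1/3) − 0)/((−16/81) − (−2)) = 27/73.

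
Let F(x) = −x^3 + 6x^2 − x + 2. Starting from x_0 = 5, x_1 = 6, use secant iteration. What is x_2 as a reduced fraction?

F(5) = 22, F(6) = −4. x_2 = 6 − (−4)·(6 − 5)/((−4) − 22) = 76/13.

76/13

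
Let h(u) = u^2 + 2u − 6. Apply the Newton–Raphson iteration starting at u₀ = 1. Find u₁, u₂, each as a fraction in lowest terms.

u₁ = 7/4, u₂ = 145/88

h'(u) = 2u + 2.
h(1) = −3, h'(1) = 4, so u₁ = 1 − (−3)/4 = 7/4.
h(7/4) = 9/16, h'(7/4) = 11/2, so u₂ = (7/4) − (9/16)/(11/2) = 145/88.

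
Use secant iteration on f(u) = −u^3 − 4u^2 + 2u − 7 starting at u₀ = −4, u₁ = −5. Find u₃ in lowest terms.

f(−4) = −15, f(−5) = 8. u₂ = (−5) − 8·((−5) − (−4))/(8 − (−15)) = −107/23.
f(−5) = 8, f(−107/23) = −26640/12167. u₃ = (−107/23) − (−26640/12167)·((−107/23) − (−5))/((−26640/12167) − 8) = −73253/15497.

−73253/15497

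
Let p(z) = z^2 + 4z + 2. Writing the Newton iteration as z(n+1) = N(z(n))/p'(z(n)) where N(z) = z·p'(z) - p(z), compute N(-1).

p'(z) = 2z + 4.
N(z) = z·p'(z) - p(z) = z·(2z + 4) - (z^2 + 4z + 2) = z^2 - 2.
N(-1) = -1.

-1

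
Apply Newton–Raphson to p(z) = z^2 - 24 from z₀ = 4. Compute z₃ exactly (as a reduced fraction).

4801/980

p'(z) = 2z.
p(4) = -8, p'(4) = 8, so z₁ = 4 - (-8)/8 = 5.
p(5) = 1, p'(5) = 10, so z₂ = 5 - 1/10 = 49/10.
p(49/10) = 1/100, p'(49/10) = 49/5, so z₃ = (49/10) - (1/100)/(49/5) = 4801/980.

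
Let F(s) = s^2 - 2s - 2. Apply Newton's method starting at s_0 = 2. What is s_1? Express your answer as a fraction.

3

F'(s) = 2s - 2.
F(2) = -2, F'(2) = 2, so s_1 = 2 - (-2)/2 = 3.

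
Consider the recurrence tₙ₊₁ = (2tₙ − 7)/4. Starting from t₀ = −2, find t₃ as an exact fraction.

−53/16

t₁ = (2·(−2) − 7)/4 = −11/4.
t₂ = (2·(−11/4) − 7)/4 = −25/8.
t₃ = (2·(−25/8) − 7)/4 = −53/16.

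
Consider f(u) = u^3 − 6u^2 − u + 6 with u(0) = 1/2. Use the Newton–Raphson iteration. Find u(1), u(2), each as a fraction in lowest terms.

f'(u) = 3u^2 − 12u − 1.
f(1/2) = 33/8, f'(1/2) = −25/4, so u(1) = (1/2) − (33/8)/(−25/4) = 29/25.
f(29/25) = −26136/15625, f'(29/25) = −6802/625, so u(2) = (29/25) − (−26136/15625)/(−6802/625) = 85561/85025.

u(1) = 29/25, u(2) = 85561/85025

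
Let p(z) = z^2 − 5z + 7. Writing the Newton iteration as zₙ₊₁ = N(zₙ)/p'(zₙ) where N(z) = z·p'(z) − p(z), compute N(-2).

p'(z) = 2z − 5.
N(z) = z·p'(z) − p(z) = z·(2z − 5) − (z^2 − 5z + 7) = z^2 − 7.
N(-2) = −3.

−3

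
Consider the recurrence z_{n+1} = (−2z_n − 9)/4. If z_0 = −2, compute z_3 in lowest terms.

−23/16

z_1 = (−2·(−2) − 9)/4 = −5/4.
z_2 = (−2·(−5/4) − 9)/4 = −13/8.
z_3 = (−2·(−13/8) − 9)/4 = −23/16.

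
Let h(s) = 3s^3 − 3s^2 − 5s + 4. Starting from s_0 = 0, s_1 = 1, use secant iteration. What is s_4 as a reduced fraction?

h(0) = 4, h(1) = −1. s_2 = 1 − (−1)·(1 − 0)/((−1) − 4) = 4/5.
h(1) = −1, h(4/5) = −48/125. s_3 = (4/5) − (−48/125)·((4/5) − 1)/((−48/125) − (−1)) = 52/77.
h(4/5) = −48/125, h(52/77) = 81792/456533. s_4 = (52/77) − (81792/456533)·((52/77) − (4/5))/((81792/456533) − (−48/125)) = 478708/669533.

478708/669533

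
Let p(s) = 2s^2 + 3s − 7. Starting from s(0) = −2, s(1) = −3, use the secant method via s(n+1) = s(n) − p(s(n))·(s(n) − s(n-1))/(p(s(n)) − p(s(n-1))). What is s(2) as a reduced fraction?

−19/7

p(−2) = −5, p(−3) = 2. s(2) = (−3) − 2·((−3) − (−2))/(2 − (−5)) = −19/7.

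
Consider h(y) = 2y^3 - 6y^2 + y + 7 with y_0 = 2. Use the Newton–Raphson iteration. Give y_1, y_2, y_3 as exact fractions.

y_1 = 1, y_2 = 9/5, y_3 = 389/145

h'(y) = 6y^2 - 12y + 1.
h(2) = 1, h'(2) = 1, so y_1 = 2 - 1/1 = 1.
h(1) = 4, h'(1) = -5, so y_2 = 1 - 4/(-5) = 9/5.
h(9/5) = 128/125, h'(9/5) = -29/25, so y_3 = (9/5) - (128/125)/(-29/25) = 389/145.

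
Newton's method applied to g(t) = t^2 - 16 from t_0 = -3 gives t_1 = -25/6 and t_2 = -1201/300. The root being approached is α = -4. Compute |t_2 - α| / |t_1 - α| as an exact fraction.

t_1 - α = -25/6 - (-4) = -25/6 + 4 = -1/6, so |t_1 - α| = 1/6.
t_2 - α = -1201/300 - (-4) = -1201/300 + 4 = -1/300, so |t_2 - α| = 1/300.
Ratio = (1/300) / (1/6) = 1/50.

1/50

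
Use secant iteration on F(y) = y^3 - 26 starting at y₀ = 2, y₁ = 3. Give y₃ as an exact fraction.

F(2) = -18, F(3) = 1. y₂ = 3 - 1·(3 - 2)/(1 - (-18)) = 56/19.
F(3) = 1, F(56/19) = -2718/6859. y₃ = (56/19) - (-2718/6859)·((56/19) - 3)/((-2718/6859) - 1) = 28370/9577.

28370/9577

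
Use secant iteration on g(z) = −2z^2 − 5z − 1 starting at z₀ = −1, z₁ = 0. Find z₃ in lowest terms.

−3/13

g(−1) = 2, g(0) = −1. z₂ = 0 − (−1)·(0 − (−1))/((−1) − 2) = −1/3.
g(0) = −1, g(−1/3) = 4/9. z₃ = (−1/3) − (4/9)·((−1/3) − 0)/((4/9) − (−1)) = −3/13.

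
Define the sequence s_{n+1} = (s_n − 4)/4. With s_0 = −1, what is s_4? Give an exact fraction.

−341/256

s_1 = ((−1) − 4)/4 = −5/4.
s_2 = ((−5/4) − 4)/4 = −21/16.
s_3 = ((−21/16) − 4)/4 = −85/64.
s_4 = ((−85/64) − 4)/4 = −341/256.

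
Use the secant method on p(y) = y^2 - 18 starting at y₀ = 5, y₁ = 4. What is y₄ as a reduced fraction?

11960/2819

p(5) = 7, p(4) = -2. y₂ = 4 - (-2)·(4 - 5)/((-2) - 7) = 38/9.
p(4) = -2, p(38/9) = -14/81. y₃ = (38/9) - (-14/81)·((38/9) - 4)/((-14/81) - (-2)) = 157/37.
p(38/9) = -14/81, p(157/37) = 7/1369. y₄ = (157/37) - (7/1369)·((157/37) - (38/9))/((7/1369) - (-14/81)) = 11960/2819.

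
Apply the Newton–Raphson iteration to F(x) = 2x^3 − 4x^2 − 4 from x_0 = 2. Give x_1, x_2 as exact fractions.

x_1 = 5/2, x_2 = 83/35

F'(x) = 6x^2 − 8x.
F(2) = −4, F'(2) = 8, so x_1 = 2 − (−4)/8 = 5/2.
F(5/2) = 9/4, F'(5/2) = 35/2, so x_2 = (5/2) − (9/4)/(35/2) = 83/35.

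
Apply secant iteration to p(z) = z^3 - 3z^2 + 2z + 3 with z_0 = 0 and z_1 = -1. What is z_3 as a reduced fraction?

p(0) = 3, p(-1) = -3. z_2 = (-1) - (-3)·((-1) - 0)/((-3) - 3) = -1/2.
p(-1) = -3, p(-1/2) = 9/8. z_3 = (-1/2) - (9/8)·((-1/2) - (-1))/((9/8) - (-3)) = -7/11.

-7/11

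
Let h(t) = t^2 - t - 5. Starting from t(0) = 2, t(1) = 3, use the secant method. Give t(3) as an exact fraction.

53/19

h(2) = -3, h(3) = 1. t(2) = 3 - 1·(3 - 2)/(1 - (-3)) = 11/4.
h(3) = 1, h(11/4) = -3/16. t(3) = (11/4) - (-3/16)·((11/4) - 3)/((-3/16) - 1) = 53/19.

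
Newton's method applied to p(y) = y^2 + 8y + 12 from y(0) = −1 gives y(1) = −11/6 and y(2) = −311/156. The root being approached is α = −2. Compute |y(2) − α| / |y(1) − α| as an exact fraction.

1/26

y(1) − α = −11/6 − (−2) = −11/6 + 2 = 1/6, so |y(1) − α| = 1/6.
y(2) − α = −311/156 − (−2) = −311/156 + 2 = 1/156, so |y(2) − α| = 1/156.
Ratio = (1/156) / (1/6) = 1/26.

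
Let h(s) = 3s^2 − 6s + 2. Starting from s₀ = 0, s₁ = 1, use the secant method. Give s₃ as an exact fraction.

h(0) = 2, h(1) = −1. s₂ = 1 − (−1)·(1 − 0)/((−1) − 2) = 2/3.
h(1) = −1, h(2/3) = −2/3. s₃ = (2/3) − (−2/3)·((2/3) − 1)/((−2/3) − (−1)) = 0.

0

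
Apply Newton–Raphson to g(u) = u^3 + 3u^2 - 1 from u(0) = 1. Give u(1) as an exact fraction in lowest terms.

2/3

g'(u) = 3u^2 + 6u.
g(1) = 3, g'(1) = 9, so u(1) = 1 - 3/9 = 2/3.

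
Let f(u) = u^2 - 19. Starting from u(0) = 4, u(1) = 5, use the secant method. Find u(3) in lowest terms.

f(4) = -3, f(5) = 6. u(2) = 5 - 6·(5 - 4)/(6 - (-3)) = 13/3.
f(5) = 6, f(13/3) = -2/9. u(3) = (13/3) - (-2/9)·((13/3) - 5)/((-2/9) - 6) = 61/14.

61/14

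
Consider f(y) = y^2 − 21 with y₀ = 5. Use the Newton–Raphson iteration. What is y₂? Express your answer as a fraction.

527/115

f'(y) = 2y.
f(5) = 4, f'(5) = 10, so y₁ = 5 − 4/10 = 23/5.
f(23/5) = 4/25, f'(23/5) = 46/5, so y₂ = (23/5) − (4/25)/(46/5) = 527/115.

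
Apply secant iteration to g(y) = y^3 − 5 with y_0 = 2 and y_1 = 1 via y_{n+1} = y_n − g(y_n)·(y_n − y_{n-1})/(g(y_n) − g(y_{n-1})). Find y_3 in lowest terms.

443/247

g(2) = 3, g(1) = −4. y_2 = 1 − (−4)·(1 − 2)/((−4) − 3) = 11/7.
g(1) = −4, g(11/7) = −384/343. y_3 = (11/7) − (−384/343)·((11/7) − 1)/((−384/343) − (−4)) = 443/247.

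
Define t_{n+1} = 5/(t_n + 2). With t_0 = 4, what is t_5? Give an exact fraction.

t_1 = 5/(4 + 2) = 5/6.
t_2 = 5/(5/6 + 2) = 30/17.
t_3 = 5/(30/17 + 2) = 85/64.
t_4 = 5/(85/64 + 2) = 320/213.
t_5 = 5/(320/213 + 2) = 1065/746.

1065/746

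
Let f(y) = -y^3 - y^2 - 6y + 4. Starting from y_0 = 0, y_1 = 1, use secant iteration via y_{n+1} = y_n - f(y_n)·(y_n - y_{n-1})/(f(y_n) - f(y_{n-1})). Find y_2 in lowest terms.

1/2

f(0) = 4, f(1) = -4. y_2 = 1 - (-4)·(1 - 0)/((-4) - 4) = 1/2.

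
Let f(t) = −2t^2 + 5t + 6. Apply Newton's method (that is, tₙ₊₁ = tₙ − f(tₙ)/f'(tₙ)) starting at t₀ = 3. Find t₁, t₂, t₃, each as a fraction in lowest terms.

t₁ = 24/7, t₂ = 1446/427, t₃ = 5275806/1558123

f'(t) = −4t + 5.
f(3) = 3, f'(3) = −7, so t₁ = 3 − 3/(−7) = 24/7.
f(24/7) = −18/49, f'(24/7) = −61/7, so t₂ = (24/7) − (−18/49)/(−61/7) = 1446/427.
f(1446/427) = −648/182329, f'(1446/427) = −3649/427, so t₃ = (1446/427) − (−648/182329)/(−3649/427) = 5275806/1558123.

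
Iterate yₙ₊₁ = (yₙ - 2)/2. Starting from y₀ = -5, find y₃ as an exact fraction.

y₁ = ((-5) - 2)/2 = -7/2.
y₂ = ((-7/2) - 2)/2 = -11/4.
y₃ = ((-11/4) - 2)/2 = -19/8.

-19/8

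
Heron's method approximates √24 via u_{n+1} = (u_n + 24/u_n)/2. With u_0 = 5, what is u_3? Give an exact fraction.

u_1 = (5 + 24/5)/2 = 49/10.
u_2 = (49/10 + 24/(49/10))/2 = 4801/980.
u_3 = (4801/980 + 24/(4801/980))/2 = 46099201/9409960.

46099201/9409960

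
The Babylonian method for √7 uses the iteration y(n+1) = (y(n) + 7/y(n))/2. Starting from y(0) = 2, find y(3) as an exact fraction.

y(1) = (2 + 7/2)/2 = 11/4.
y(2) = (11/4 + 7/(11/4))/2 = 233/88.
y(3) = (233/88 + 7/(233/88))/2 = 108497/41008.

108497/41008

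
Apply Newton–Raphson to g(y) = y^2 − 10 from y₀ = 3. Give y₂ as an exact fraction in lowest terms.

721/228

g'(y) = 2y.
g(3) = −1, g'(3) = 6, so y₁ = 3 − (−1)/6 = 19/6.
g(19/6) = 1/36, g'(19/6) = 19/3, so y₂ = (19/6) − (1/36)/(19/3) = 721/228.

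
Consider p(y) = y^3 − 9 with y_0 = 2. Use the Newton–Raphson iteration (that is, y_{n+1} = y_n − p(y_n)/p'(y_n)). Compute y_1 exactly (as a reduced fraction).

25/12

p'(y) = 3y^2.
p(2) = −1, p'(2) = 12, so y_1 = 2 − (−1)/12 = 25/12.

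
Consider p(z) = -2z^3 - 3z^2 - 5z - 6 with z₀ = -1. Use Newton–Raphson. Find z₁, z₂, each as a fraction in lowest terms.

p'(z) = -6z^2 - 6z - 5.
p(-1) = -2, p'(-1) = -5, so z₁ = (-1) - (-2)/(-5) = -7/5.
p(-7/5) = 76/125, p'(-7/5) = -209/25, so z₂ = (-7/5) - (76/125)/(-209/25) = -73/55.

z₁ = -7/5, z₂ = -73/55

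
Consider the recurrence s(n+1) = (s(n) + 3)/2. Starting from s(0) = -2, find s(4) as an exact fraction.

43/16

s(1) = ((-2) + 3)/2 = 1/2.
s(2) = ((1/2) + 3)/2 = 7/4.
s(3) = ((7/4) + 3)/2 = 19/8.
s(4) = ((19/8) + 3)/2 = 43/16.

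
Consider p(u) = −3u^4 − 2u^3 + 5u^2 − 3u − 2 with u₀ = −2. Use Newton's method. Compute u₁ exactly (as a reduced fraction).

−90/49

p'(u) = −12u^3 − 6u^2 + 10u − 3.
p(−2) = −8, p'(−2) = 49, so u₁ = (−2) − (−8)/49 = −90/49.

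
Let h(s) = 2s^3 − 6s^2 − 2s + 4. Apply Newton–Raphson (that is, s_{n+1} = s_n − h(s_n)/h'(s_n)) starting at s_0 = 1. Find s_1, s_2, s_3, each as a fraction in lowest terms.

s_1 = 3/4, s_2 = 91/122, s_3 = 2577700/3455833

h'(s) = 6s^2 − 12s − 2.
h(1) = −2, h'(1) = −8, so s_1 = 1 − (−2)/(−8) = 3/4.
h(3/4) = −1/32, h'(3/4) = −61/8, so s_2 = (3/4) − (−1/32)/(−61/8) = 91/122.
h(91/122) = −23/907924, h'(91/122) = −56653/7442, so s_3 = (91/122) − (−23/907924)/(−56653/7442) = 2577700/3455833.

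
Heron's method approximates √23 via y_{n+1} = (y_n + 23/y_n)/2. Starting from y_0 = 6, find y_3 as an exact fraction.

y_1 = (6 + 23/6)/2 = 59/12.
y_2 = (59/12 + 23/(59/12))/2 = 6793/1416.
y_3 = (6793/1416 + 23/(6793/1416))/2 = 92261137/19237776.

92261137/19237776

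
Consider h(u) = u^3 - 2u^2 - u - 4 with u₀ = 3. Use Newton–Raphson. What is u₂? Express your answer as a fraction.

3924/1379

h'(u) = 3u^2 - 4u - 1.
h(3) = 2, h'(3) = 14, so u₁ = 3 - 2/14 = 20/7.
h(20/7) = 48/343, h'(20/7) = 591/49, so u₂ = (20/7) - (48/343)/(591/49) = 3924/1379.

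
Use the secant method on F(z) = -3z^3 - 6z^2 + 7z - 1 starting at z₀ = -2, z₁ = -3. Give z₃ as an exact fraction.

F(-2) = -15, F(-3) = 5. z₂ = (-3) - 5·((-3) - (-2))/(5 - (-15)) = -11/4.
F(-3) = 5, F(-11/4) = -207/64. z₃ = (-11/4) - (-207/64)·((-11/4) - (-3))/((-207/64) - 5) = -1501/527.

-1501/527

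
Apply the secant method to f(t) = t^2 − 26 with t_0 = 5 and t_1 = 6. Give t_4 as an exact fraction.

f(5) = −1, f(6) = 10. t_2 = 6 − 10·(6 − 5)/(10 − (−1)) = 56/11.
f(6) = 10, f(56/11) = −10/121. t_3 = (56/11) − (−10/121)·((56/11) − 6)/((−10/121) − 10) = 311/61.
f(56/11) = −10/121, f(311/61) = −25/3721. t_4 = (311/61) − (−25/3721)·((311/61) − (56/11))/((−25/3721) − (−10/121)) = 34862/6837.

34862/6837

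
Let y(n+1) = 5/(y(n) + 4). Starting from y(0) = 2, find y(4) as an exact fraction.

730/729

y(1) = 5/(2 + 4) = 5/6.
y(2) = 5/(5/6 + 4) = 30/29.
y(3) = 5/(30/29 + 4) = 145/146.
y(4) = 5/(145/146 + 4) = 730/729.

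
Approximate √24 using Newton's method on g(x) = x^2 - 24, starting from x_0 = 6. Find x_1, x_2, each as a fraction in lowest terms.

g'(x) = 2x.
g(6) = 12, g'(6) = 12, so x_1 = 6 - 12/12 = 5.
g(5) = 1, g'(5) = 10, so x_2 = 5 - 1/10 = 49/10.

x_1 = 5, x_2 = 49/10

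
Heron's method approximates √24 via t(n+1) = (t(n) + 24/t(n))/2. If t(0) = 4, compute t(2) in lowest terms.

t(1) = (4 + 24/4)/2 = 5.
t(2) = (5 + 24/5)/2 = 49/10.

49/10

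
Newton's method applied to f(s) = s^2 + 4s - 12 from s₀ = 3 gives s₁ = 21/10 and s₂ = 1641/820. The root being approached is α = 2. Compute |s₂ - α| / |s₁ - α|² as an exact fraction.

5/41

s₁ - α = 21/10 - 2 = 1/10, so |s₁ - α| = 1/10.
s₂ - α = 1641/820 - 2 = 1/820, so |s₂ - α| = 1/820.
|s₁ - α|² = 1/100.
Ratio = (1/820) / (1/100) = 5/41.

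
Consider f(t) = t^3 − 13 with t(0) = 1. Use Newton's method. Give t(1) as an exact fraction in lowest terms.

f'(t) = 3t^2.
f(1) = −12, f'(1) = 3, so t(1) = 1 − (−12)/3 = 5.

5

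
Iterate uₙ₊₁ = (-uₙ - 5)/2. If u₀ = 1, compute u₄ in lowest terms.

-3/2

u₁ = (-1 - 5)/2 = -3.
u₂ = (-(-3) - 5)/2 = -1.
u₃ = (-(-1) - 5)/2 = -2.
u₄ = (-(-2) - 5)/2 = -3/2.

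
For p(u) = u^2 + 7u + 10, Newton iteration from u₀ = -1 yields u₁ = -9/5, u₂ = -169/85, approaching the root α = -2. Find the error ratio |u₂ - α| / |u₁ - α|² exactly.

5/17

u₁ - α = -9/5 - (-2) = -9/5 + 2 = 1/5, so |u₁ - α| = 1/5.
u₂ - α = -169/85 - (-2) = -169/85 + 2 = 1/85, so |u₂ - α| = 1/85.
|u₁ - α|² = 1/25.
Ratio = (1/85) / (1/25) = 5/17.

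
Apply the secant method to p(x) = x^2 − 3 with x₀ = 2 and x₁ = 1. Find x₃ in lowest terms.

p(2) = 1, p(1) = −2. x₂ = 1 − (−2)·(1 − 2)/((−2) − 1) = 5/3.
p(1) = −2, p(5/3) = −2/9. x₃ = (5/3) − (−2/9)·((5/3) − 1)/((−2/9) − (−2)) = 7/4.

7/4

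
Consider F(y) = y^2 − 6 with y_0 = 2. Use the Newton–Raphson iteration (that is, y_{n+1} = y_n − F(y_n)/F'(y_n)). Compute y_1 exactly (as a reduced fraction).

F'(y) = 2y.
F(2) = −2, F'(2) = 4, so y_1 = 2 − (−2)/4 = 5/2.

5/2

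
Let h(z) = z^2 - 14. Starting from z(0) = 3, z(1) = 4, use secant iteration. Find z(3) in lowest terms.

h(3) = -5, h(4) = 2. z(2) = 4 - 2·(4 - 3)/(2 - (-5)) = 26/7.
h(4) = 2, h(26/7) = -10/49. z(3) = (26/7) - (-10/49)·((26/7) - 4)/((-10/49) - 2) = 101/27.

101/27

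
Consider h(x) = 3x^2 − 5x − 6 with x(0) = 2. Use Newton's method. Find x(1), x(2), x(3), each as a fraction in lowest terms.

x(1) = 18/7, x(2) = 1266/511, x(3) = 6374994/2575951

h'(x) = 6x − 5.
h(2) = −4, h'(2) = 7, so x(1) = 2 − (−4)/7 = 18/7.
h(18/7) = 48/49, h'(18/7) = 73/7, so x(2) = (18/7) − (48/49)/(73/7) = 1266/511.
h(1266/511) = 6912/261121, h'(1266/511) = 5041/511, so x(3) = (1266/511) − (6912/261121)/(5041/511) = 6374994/2575951.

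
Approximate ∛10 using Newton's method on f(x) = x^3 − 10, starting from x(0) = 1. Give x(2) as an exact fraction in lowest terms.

23/8

f'(x) = 3x^2.
f(1) = −9, f'(1) = 3, so x(1) = 1 − (−9)/3 = 4.
f(4) = 54, f'(4) = 48, so x(2) = 4 − 54/48 = 23/8.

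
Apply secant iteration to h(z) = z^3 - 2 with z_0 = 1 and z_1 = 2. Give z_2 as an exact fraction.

8/7

h(1) = -1, h(2) = 6. z_2 = 2 - 6·(2 - 1)/(6 - (-1)) = 8/7.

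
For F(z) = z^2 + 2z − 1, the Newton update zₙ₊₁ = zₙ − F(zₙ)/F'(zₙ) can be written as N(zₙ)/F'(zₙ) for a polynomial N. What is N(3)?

10

F'(z) = 2z + 2.
N(z) = z·F'(z) − F(z) = z·(2z + 2) − (z^2 + 2z − 1) = z^2 + 1.
N(3) = 10.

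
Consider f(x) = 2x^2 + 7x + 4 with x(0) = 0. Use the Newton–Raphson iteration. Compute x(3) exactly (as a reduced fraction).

-159652/221991

f'(x) = 4x + 7.
f(0) = 4, f'(0) = 7, so x(1) = 0 - 4/7 = -4/7.
f(-4/7) = 32/49, f'(-4/7) = 33/7, so x(2) = (-4/7) - (32/49)/(33/7) = -164/231.
f(-164/231) = 2048/53361, f'(-164/231) = 961/231, so x(3) = (-164/231) - (2048/53361)/(961/231) = -159652/221991.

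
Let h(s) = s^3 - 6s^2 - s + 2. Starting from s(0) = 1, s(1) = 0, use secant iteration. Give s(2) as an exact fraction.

h(1) = -4, h(0) = 2. s(2) = 0 - 2·(0 - 1)/(2 - (-4)) = 1/3.

1/3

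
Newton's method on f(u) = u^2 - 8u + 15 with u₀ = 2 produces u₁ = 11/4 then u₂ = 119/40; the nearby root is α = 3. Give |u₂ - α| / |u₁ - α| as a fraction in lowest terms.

1/10

u₁ - α = 11/4 - 3 = -1/4, so |u₁ - α| = 1/4.
u₂ - α = 119/40 - 3 = -1/40, so |u₂ - α| = 1/40.
Ratio = (1/40) / (1/4) = 1/10.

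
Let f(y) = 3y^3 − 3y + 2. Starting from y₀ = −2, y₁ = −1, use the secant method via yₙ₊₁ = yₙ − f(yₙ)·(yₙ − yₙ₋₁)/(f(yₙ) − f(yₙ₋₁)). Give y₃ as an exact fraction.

−122/95

f(−2) = −16, f(−1) = 2. y₂ = (−1) − 2·((−1) − (−2))/(2 − (−16)) = −10/9.
f(−1) = 2, f(−10/9) = 296/243. y₃ = (−10/9) − (296/243)·((−10/9) − (−1))/((296/243) − 2) = −122/95.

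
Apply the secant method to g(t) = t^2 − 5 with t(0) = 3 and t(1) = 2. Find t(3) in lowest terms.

g(3) = 4, g(2) = −1. t(2) = 2 − (−1)·(2 − 3)/((−1) − 4) = 11/5.
g(2) = −1, g(11/5) = −4/25. t(3) = (11/5) − (−4/25)·((11/5) − 2)/((−4/25) − (−1)) = 47/21.

47/21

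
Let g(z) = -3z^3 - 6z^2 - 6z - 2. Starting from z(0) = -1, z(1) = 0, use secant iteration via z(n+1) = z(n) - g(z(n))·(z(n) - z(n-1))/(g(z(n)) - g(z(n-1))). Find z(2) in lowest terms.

g(-1) = 1, g(0) = -2. z(2) = 0 - (-2)·(0 - (-1))/((-2) - 1) = -2/3.

-2/3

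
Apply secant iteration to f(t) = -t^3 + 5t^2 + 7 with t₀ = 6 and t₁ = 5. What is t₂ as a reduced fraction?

f(6) = -29, f(5) = 7. t₂ = 5 - 7·(5 - 6)/(7 - (-29)) = 187/36.

187/36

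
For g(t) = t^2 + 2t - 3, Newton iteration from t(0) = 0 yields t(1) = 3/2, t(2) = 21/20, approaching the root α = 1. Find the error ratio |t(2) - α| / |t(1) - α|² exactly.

t(1) - α = 3/2 - 1 = 1/2, so |t(1) - α| = 1/2.
t(2) - α = 21/20 - 1 = 1/20, so |t(2) - α| = 1/20.
|t(1) - α|² = 1/4.
Ratio = (1/20) / (1/4) = 1/5.

1/5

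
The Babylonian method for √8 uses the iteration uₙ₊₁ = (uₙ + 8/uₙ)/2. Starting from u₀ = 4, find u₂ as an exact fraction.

u₁ = (4 + 8/4)/2 = 3.
u₂ = (3 + 8/3)/2 = 17/6.

17/6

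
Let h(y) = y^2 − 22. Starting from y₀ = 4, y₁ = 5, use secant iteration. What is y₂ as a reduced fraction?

14/3

h(4) = −6, h(5) = 3. y₂ = 5 − 3·(5 − 4)/(3 − (−6)) = 14/3.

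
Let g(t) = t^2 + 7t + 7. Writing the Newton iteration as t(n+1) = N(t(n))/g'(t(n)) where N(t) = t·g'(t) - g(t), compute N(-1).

g'(t) = 2t + 7.
N(t) = t·g'(t) - g(t) = t·(2t + 7) - (t^2 + 7t + 7) = t^2 - 7.
N(-1) = -6.

-6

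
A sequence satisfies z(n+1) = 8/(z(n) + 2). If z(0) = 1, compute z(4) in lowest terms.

z(1) = 8/(1 + 2) = 8/3.
z(2) = 8/(8/3 + 2) = 12/7.
z(3) = 8/(12/7 + 2) = 28/13.
z(4) = 8/(28/13 + 2) = 52/27.

52/27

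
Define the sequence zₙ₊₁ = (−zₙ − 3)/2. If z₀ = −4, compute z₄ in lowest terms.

−19/16

z₁ = (−(−4) − 3)/2 = 1/2.
z₂ = (−(1/2) − 3)/2 = −7/4.
z₃ = (−(−7/4) − 3)/2 = −5/8.
z₄ = (−(−5/8) − 3)/2 = −19/16.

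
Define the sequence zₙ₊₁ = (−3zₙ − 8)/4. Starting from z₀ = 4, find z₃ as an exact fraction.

z₁ = (−3·4 − 8)/4 = −5.
z₂ = (−3·(−5) − 8)/4 = 7/4.
z₃ = (−3·(7/4) − 8)/4 = −53/16.

−53/16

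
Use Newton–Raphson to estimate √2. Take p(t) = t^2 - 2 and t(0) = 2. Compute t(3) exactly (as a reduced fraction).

577/408

p'(t) = 2t.
p(2) = 2, p'(2) = 4, so t(1) = 2 - 2/4 = 3/2.
p(3/2) = 1/4, p'(3/2) = 3, so t(2) = (3/2) - (1/4)/3 = 17/12.
p(17/12) = 1/144, p'(17/12) = 17/6, so t(3) = (17/12) - (1/144)/(17/6) = 577/408.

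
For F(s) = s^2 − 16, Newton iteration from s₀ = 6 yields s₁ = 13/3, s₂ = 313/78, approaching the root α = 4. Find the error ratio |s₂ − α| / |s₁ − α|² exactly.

s₁ − α = 13/3 − 4 = 1/3, so |s₁ − α| = 1/3.
s₂ − α = 313/78 − 4 = 1/78, so |s₂ − α| = 1/78.
|s₁ − α|² = 1/9.
Ratio = (1/78) / (1/9) = 3/26.

3/26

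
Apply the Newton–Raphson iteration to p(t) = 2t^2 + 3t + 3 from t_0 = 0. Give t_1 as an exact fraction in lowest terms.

p'(t) = 4t + 3.
p(0) = 3, p'(0) = 3, so t_1 = 0 − 3/3 = −1.

−1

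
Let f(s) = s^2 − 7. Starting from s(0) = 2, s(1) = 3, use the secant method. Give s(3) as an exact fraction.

37/14

f(2) = −3, f(3) = 2. s(2) = 3 − 2·(3 − 2)/(2 − (−3)) = 13/5.
f(3) = 2, f(13/5) = −6/25. s(3) = (13/5) − (−6/25)·((13/5) − 3)/((−6/25) − 2) = 37/14.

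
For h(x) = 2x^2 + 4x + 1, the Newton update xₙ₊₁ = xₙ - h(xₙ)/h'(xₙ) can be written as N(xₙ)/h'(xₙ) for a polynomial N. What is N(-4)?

h'(x) = 4x + 4.
N(x) = x·h'(x) - h(x) = x·(4x + 4) - (2x^2 + 4x + 1) = 2x^2 - 1.
N(-4) = 31.

31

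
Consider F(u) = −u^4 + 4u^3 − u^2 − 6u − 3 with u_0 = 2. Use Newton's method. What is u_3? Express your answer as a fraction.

F'(u) = −4u^3 + 12u^2 − 2u − 6.
F(2) = −3, F'(2) = 6, so u_1 = 2 − (−3)/6 = 5/2.
F(5/2) = −13/16, F'(5/2) = 3/2, so u_2 = (5/2) − (−13/16)/(3/2) = 73/24.
F(73/24) = −1172353/331776, F'(73/24) = −47089/3456, so u_3 = (73/24) − (−1172353/331776)/(−47089/3456) = 598935/215264.

598935/215264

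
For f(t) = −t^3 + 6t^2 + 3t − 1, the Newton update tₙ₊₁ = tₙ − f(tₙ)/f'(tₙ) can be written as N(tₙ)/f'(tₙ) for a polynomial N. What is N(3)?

f'(t) = −3t^2 + 12t + 3.
N(t) = t·f'(t) − f(t) = t·(−3t^2 + 12t + 3) − (−t^3 + 6t^2 + 3t − 1) = −2t^3 + 6t^2 + 1.
N(3) = 1.

1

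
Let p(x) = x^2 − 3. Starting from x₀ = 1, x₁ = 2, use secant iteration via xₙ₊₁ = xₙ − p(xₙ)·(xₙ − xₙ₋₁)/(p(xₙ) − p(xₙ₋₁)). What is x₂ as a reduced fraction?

5/3

p(1) = −2, p(2) = 1. x₂ = 2 − 1·(2 − 1)/(1 − (−2)) = 5/3.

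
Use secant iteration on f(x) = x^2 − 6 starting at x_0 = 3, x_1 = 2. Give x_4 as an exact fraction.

218/89

f(3) = 3, f(2) = −2. x_2 = 2 − (−2)·(2 − 3)/((−2) − 3) = 12/5.
f(2) = −2, f(12/5) = −6/25. x_3 = (12/5) − (−6/25)·((12/5) − 2)/((−6/25) − (−2)) = 27/11.
f(12/5) = −6/25, f(27/11) = 3/121. x_4 = (27/11) − (3/121)·((27/11) − (12/5))/((3/121) − (−6/25)) = 218/89.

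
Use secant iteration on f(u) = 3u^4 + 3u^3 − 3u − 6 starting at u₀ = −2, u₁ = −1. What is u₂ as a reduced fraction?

−10/9

f(−2) = 24, f(−1) = −3. u₂ = (−1) − (−3)·((−1) − (−2))/((−3) − 24) = −10/9.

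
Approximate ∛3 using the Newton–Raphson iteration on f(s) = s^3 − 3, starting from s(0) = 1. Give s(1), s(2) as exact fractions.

s(1) = 5/3, s(2) = 331/225

f'(s) = 3s^2.
f(1) = −2, f'(1) = 3, so s(1) = 1 − (−2)/3 = 5/3.
f(5/3) = 44/27, f'(5/3) = 25/3, so s(2) = (5/3) − (44/27)/(25/3) = 331/225.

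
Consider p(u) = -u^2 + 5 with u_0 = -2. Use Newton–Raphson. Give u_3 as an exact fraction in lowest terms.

-51841/23184

p'(u) = -2u.
p(-2) = 1, p'(-2) = 4, so u_1 = (-2) - 1/4 = -9/4.
p(-9/4) = -1/16, p'(-9/4) = 9/2, so u_2 = (-9/4) - (-1/16)/(9/2) = -161/72.
p(-161/72) = -1/5184, p'(-161/72) = 161/36, so u_3 = (-161/72) - (-1/5184)/(161/36) = -51841/23184.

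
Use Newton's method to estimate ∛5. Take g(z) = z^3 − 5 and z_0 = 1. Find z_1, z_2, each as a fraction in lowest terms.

g'(z) = 3z^2.
g(1) = −4, g'(1) = 3, so z_1 = 1 − (−4)/3 = 7/3.
g(7/3) = 208/27, g'(7/3) = 49/3, so z_2 = (7/3) − (208/27)/(49/3) = 821/441.

z_1 = 7/3, z_2 = 821/441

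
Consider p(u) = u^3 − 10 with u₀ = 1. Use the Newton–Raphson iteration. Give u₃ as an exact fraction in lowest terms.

4909/2116

p'(u) = 3u^2.
p(1) = −9, p'(1) = 3, so u₁ = 1 − (−9)/3 = 4.
p(4) = 54, p'(4) = 48, so u₂ = 4 − 54/48 = 23/8.
p(23/8) = 7047/512, p'(23/8) = 1587/64, so u₃ = (23/8) − (7047/512)/(1587/64) = 4909/2116.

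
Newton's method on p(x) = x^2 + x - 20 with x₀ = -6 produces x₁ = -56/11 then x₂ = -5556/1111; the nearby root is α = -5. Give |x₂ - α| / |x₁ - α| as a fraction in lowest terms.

x₁ - α = -56/11 - (-5) = -56/11 + 5 = -1/11, so |x₁ - α| = 1/11.
x₂ - α = -5556/1111 - (-5) = -5556/1111 + 5 = -1/1111, so |x₂ - α| = 1/1111.
Ratio = (1/1111) / (1/11) = 1/101.

1/101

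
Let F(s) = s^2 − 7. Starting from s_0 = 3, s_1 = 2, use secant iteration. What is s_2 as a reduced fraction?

13/5

F(3) = 2, F(2) = −3. s_2 = 2 − (−3)·(2 − 3)/((−3) − 2) = 13/5.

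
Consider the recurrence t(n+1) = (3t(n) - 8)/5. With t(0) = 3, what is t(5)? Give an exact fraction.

-10799/3125

t(1) = (3·3 - 8)/5 = 1/5.
t(2) = (3·(1/5) - 8)/5 = -37/25.
t(3) = (3·(-37/25) - 8)/5 = -311/125.
t(4) = (3·(-311/125) - 8)/5 = -1933/625.
t(5) = (3·(-1933/625) - 8)/5 = -10799/3125.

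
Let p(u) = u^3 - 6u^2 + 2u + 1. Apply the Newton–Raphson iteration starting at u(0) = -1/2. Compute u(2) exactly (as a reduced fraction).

-70947/260155

p'(u) = 3u^2 - 12u + 2.
p(-1/2) = -13/8, p'(-1/2) = 35/4, so u(1) = (-1/2) - (-13/8)/(35/4) = -11/35.
p(-11/35) = -10816/42875, p'(-11/35) = 7433/1225, so u(2) = (-11/35) - (-10816/42875)/(7433/1225) = -70947/260155.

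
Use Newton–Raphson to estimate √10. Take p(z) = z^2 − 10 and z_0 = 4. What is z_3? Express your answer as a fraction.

p'(z) = 2z.
p(4) = 6, p'(4) = 8, so z_1 = 4 − 6/8 = 13/4.
p(13/4) = 9/16, p'(13/4) = 13/2, so z_2 = (13/4) − (9/16)/(13/2) = 329/104.
p(329/104) = 81/10816, p'(329/104) = 329/52, so z_3 = (329/104) − (81/10816)/(329/52) = 216401/68432.

216401/68432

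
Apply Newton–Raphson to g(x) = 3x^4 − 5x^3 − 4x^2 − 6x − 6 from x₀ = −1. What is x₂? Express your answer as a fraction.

−1768943/2210475

g'(x) = 12x^3 − 15x^2 − 8x − 6.
g(−1) = 4, g'(−1) = −25, so x₁ = (−1) − 4/(−25) = −21/25.
g(−21/25) = 263568/390625, g'(−21/25) = −265257/15625, so x₂ = (−21/25) − (263568/390625)/(−265257/15625) = −1768943/2210475.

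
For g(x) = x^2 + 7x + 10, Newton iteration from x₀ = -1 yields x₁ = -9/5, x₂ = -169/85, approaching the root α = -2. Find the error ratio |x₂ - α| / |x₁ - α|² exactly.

5/17

x₁ - α = -9/5 - (-2) = -9/5 + 2 = 1/5, so |x₁ - α| = 1/5.
x₂ - α = -169/85 - (-2) = -169/85 + 2 = 1/85, so |x₂ - α| = 1/85.
|x₁ - α|² = 1/25.
Ratio = (1/85) / (1/25) = 5/17.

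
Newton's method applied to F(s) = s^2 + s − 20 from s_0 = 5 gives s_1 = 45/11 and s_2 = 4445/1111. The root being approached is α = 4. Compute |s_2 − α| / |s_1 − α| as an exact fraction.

s_1 − α = 45/11 − 4 = 1/11, so |s_1 − α| = 1/11.
s_2 − α = 4445/1111 − 4 = 1/1111, so |s_2 − α| = 1/1111.
Ratio = (1/1111) / (1/11) = 1/101.

1/101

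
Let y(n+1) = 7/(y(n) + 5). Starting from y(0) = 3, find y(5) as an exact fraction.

y(1) = 7/(3 + 5) = 7/8.
y(2) = 7/(7/8 + 5) = 56/47.
y(3) = 7/(56/47 + 5) = 329/291.
y(4) = 7/(329/291 + 5) = 2037/1784.
y(5) = 7/(2037/1784 + 5) = 12488/10957.

12488/10957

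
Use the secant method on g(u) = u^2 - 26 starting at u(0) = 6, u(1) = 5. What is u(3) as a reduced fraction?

566/111

g(6) = 10, g(5) = -1. u(2) = 5 - (-1)·(5 - 6)/((-1) - 10) = 56/11.
g(5) = -1, g(56/11) = -10/121. u(3) = (56/11) - (-10/121)·((56/11) - 5)/((-10/121) - (-1)) = 566/111.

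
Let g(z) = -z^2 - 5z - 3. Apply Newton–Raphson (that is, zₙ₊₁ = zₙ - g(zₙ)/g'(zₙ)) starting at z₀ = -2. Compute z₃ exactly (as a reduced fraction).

-143/217

g'(z) = -2z - 5.
g(-2) = 3, g'(-2) = -1, so z₁ = (-2) - 3/(-1) = 1.
g(1) = -9, g'(1) = -7, so z₂ = 1 - (-9)/(-7) = -2/7.
g(-2/7) = -81/49, g'(-2/7) = -31/7, so z₃ = (-2/7) - (-81/49)/(-31/7) = -143/217.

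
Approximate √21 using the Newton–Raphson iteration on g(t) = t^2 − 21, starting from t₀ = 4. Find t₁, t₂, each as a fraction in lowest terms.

g'(t) = 2t.
g(4) = −5, g'(4) = 8, so t₁ = 4 − (−5)/8 = 37/8.
g(37/8) = 25/64, g'(37/8) = 37/4, so t₂ = (37/8) − (25/64)/(37/4) = 2713/592.

t₁ = 37/8, t₂ = 2713/592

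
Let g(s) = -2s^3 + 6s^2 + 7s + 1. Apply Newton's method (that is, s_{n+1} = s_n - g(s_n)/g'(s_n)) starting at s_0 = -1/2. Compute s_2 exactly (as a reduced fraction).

g'(s) = -6s^2 + 12s + 7.
g(-1/2) = -3/4, g'(-1/2) = -1/2, so s_1 = (-1/2) - (-3/4)/(-1/2) = -2.
g(-2) = 27, g'(-2) = -41, so s_2 = (-2) - 27/(-41) = -55/41.

-55/41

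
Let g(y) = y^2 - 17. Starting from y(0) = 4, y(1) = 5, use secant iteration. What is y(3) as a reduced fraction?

169/41

g(4) = -1, g(5) = 8. y(2) = 5 - 8·(5 - 4)/(8 - (-1)) = 37/9.
g(5) = 8, g(37/9) = -8/81. y(3) = (37/9) - (-8/81)·((37/9) - 5)/((-8/81) - 8) = 169/41.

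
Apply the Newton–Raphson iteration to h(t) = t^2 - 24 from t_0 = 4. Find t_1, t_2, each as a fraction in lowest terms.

t_1 = 5, t_2 = 49/10

h'(t) = 2t.
h(4) = -8, h'(4) = 8, so t_1 = 4 - (-8)/8 = 5.
h(5) = 1, h'(5) = 10, so t_2 = 5 - 1/10 = 49/10.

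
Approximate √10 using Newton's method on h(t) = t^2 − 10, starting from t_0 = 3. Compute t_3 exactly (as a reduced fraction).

h'(t) = 2t.
h(3) = −1, h'(3) = 6, so t_1 = 3 − (−1)/6 = 19/6.
h(19/6) = 1/36, h'(19/6) = 19/3, so t_2 = (19/6) − (1/36)/(19/3) = 721/228.
h(721/228) = 1/51984, h'(721/228) = 721/114, so t_3 = (721/228) − (1/51984)/(721/114) = 1039681/328776.

1039681/328776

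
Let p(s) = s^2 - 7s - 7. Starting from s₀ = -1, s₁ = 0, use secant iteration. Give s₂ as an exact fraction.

-7/8

p(-1) = 1, p(0) = -7. s₂ = 0 - (-7)·(0 - (-1))/((-7) - 1) = -7/8.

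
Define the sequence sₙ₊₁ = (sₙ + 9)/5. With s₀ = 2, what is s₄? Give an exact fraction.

1406/625

s₁ = (2 + 9)/5 = 11/5.
s₂ = ((11/5) + 9)/5 = 56/25.
s₃ = ((56/25) + 9)/5 = 281/125.
s₄ = ((281/125) + 9)/5 = 1406/625.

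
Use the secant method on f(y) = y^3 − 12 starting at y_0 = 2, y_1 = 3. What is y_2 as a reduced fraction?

42/19

f(2) = −4, f(3) = 15. y_2 = 3 − 15·(3 − 2)/(15 − (−4)) = 42/19.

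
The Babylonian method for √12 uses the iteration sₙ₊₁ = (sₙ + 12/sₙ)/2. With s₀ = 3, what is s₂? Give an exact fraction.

97/28

s₁ = (3 + 12/3)/2 = 7/2.
s₂ = (7/2 + 12/(7/2))/2 = 97/28.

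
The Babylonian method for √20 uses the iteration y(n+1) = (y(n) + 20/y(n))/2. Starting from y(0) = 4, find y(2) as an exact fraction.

161/36

y(1) = (4 + 20/4)/2 = 9/2.
y(2) = (9/2 + 20/(9/2))/2 = 161/36.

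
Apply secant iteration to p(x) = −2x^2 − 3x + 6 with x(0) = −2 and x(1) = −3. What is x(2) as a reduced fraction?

p(−2) = 4, p(−3) = −3. x(2) = (−3) − (−3)·((−3) − (−2))/((−3) − 4) = −18/7.

−18/7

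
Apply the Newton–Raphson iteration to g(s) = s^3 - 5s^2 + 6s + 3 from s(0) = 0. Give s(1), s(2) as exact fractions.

s(1) = -1/2, s(2) = -18/47

g'(s) = 3s^2 - 10s + 6.
g(0) = 3, g'(0) = 6, so s(1) = 0 - 3/6 = -1/2.
g(-1/2) = -11/8, g'(-1/2) = 47/4, so s(2) = (-1/2) - (-11/8)/(47/4) = -18/47.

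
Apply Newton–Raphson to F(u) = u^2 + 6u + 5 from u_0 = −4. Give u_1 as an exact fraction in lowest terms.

−11/2

F'(u) = 2u + 6.
F(−4) = −3, F'(−4) = −2, so u_1 = (−4) − (−3)/(−2) = −11/2.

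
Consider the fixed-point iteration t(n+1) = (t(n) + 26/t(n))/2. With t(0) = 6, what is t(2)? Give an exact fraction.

1897/372

t(1) = (6 + 26/6)/2 = 31/6.
t(2) = (31/6 + 26/(31/6))/2 = 1897/372.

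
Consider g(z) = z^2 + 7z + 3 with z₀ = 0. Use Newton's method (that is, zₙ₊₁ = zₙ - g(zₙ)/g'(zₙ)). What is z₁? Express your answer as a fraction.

g'(z) = 2z + 7.
g(0) = 3, g'(0) = 7, so z₁ = 0 - 3/7 = -3/7.

-3/7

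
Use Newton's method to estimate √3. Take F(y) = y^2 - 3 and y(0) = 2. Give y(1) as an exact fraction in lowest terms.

7/4

F'(y) = 2y.
F(2) = 1, F'(2) = 4, so y(1) = 2 - 1/4 = 7/4.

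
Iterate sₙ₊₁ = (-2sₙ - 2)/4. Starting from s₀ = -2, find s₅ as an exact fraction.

-9/32

s₁ = (-2·(-2) - 2)/4 = 1/2.
s₂ = (-2·(1/2) - 2)/4 = -3/4.
s₃ = (-2·(-3/4) - 2)/4 = -1/8.
s₄ = (-2·(-1/8) - 2)/4 = -7/16.
s₅ = (-2·(-7/16) - 2)/4 = -9/32.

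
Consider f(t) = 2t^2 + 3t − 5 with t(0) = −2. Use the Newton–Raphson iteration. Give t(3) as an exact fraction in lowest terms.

f'(t) = 4t + 3.
f(−2) = −3, f'(−2) = −5, so t(1) = (−2) − (−3)/(−5) = −13/5.
f(−13/5) = 18/25, f'(−13/5) = −37/5, so t(2) = (−13/5) − (18/25)/(−37/5) = −463/185.
f(−463/185) = 648/34225, f'(−463/185) = −1297/185, so t(3) = (−463/185) − (648/34225)/(−1297/185) = −599863/239945.

−599863/239945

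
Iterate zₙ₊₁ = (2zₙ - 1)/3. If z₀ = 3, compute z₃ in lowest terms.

5/27

z₁ = (2·3 - 1)/3 = 5/3.
z₂ = (2·(5/3) - 1)/3 = 7/9.
z₃ = (2·(7/9) - 1)/3 = 5/27.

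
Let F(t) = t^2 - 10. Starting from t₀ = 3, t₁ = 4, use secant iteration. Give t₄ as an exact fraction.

3488/1103

F(3) = -1, F(4) = 6. t₂ = 4 - 6·(4 - 3)/(6 - (-1)) = 22/7.
F(4) = 6, F(22/7) = -6/49. t₃ = (22/7) - (-6/49)·((22/7) - 4)/((-6/49) - 6) = 79/25.
F(22/7) = -6/49, F(79/25) = -9/625. t₄ = (79/25) - (-9/625)·((79/25) - (22/7))/((-9/625) - (-6/49)) = 3488/1103.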